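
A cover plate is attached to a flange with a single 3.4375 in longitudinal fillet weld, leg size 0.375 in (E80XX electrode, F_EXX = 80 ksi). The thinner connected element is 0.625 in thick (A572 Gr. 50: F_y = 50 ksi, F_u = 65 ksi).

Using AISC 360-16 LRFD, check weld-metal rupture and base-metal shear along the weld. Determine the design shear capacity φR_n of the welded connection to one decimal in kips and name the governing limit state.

Weld metal: throat = 0.707×0.375 = 0.26513 in, L = 3.4375 in. φR_n = 0.75 × 0.6 × 80 × 0.26513 × 3.4375 = 32.8 kips.
Base metal shear (0.625 in plate): yield φR_n = 1.0×0.6×50×0.625×3.4375 = 64.5 kips; rupture φR_n = 0.75×0.6×65×0.625×3.4375 = 62.8 kips; take 62.8 kips (rupture).
Governing: min(32.8, 62.8) = 32.8 kips → weld metal.

32.8 kips (weld metal governs)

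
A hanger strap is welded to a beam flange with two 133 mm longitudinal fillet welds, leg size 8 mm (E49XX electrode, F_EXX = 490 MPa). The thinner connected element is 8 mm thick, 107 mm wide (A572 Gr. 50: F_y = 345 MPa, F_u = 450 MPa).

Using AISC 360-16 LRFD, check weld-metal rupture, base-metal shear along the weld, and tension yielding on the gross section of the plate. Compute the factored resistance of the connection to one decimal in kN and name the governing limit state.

265.8 kN (gross-section yield governs)

Weld metal: throat = 0.707×8 = 5.656 mm, L = 2×133 = 266 mm. φR_n = 0.75 × 0.6 × 490 × 5.656 × 266 = 331.7 kN.
Base metal shear (8 mm plate): yield φR_n = 1.0×0.6×345×8×266 = 440.5 kN; rupture φR_n = 0.75×0.6×450×8×266 = 430.9 kN; take 430.9 kN (rupture).
Tension yield (gross): A_g = 107×8 = 856 mm². φR_n = 0.90 × 345 × 856 = 265.8 kN.
Governing: min(331.7, 430.9, 265.8) = 265.8 kN → gross-section yield.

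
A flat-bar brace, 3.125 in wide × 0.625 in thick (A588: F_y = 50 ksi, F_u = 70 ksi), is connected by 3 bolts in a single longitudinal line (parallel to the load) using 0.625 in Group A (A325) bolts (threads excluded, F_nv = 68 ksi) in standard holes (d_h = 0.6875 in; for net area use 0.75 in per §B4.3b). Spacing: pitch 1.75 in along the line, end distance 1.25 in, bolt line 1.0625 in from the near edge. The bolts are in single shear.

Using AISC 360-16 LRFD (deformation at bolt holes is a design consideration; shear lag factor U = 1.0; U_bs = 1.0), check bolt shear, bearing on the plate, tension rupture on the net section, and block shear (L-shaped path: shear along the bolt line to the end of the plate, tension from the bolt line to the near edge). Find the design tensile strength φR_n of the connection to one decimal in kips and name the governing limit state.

Bolt shear: A_b = π(0.625)²/4 = 0.3068 in². φR_n = 0.75 × 68 × 0.3068 × 3 × 1 = 46.9 kips.
Bearing (0.625 in plate, F_u = 70 ksi): end bolts L_c = 1.25 − 0.6875/2 = 0.90625, R_n = min(1.2×0.90625×0.625×70, 2.4×0.625×0.625×70) = 47.578 kips/bolt; interior L_c = 1.75 − 0.6875 = 1.0625, R_n = 55.781 kips/bolt. φR_n = 0.75 × (1×47.578 + 2×55.781) = 119.4 kips.
Tension rupture (net): A_n = (3.125 − 1×0.75)×0.625 = 1.4844 in² (U = 1.0, A_e = A_n). φR_n = 0.75 × 70 × 1.4844 = 77.9 kips.
Block shear: shear path 1×[1.25+2×1.75] = 1×4.75 in, A_gv = 2.9688, A_nv = 1×(4.75 − 2.5×0.75)×0.625 = 1.7969 in²; tension to near edge: (1.0625 − 0.5×0.75)×0.625 = 0.42969 in². R_n = min(0.6×70×1.7969, 0.6×50×2.9688) + 1.0×70×0.42969 = min(75.47, 89.064) + 30.078 = 105.55 kips. φR_n = 0.75 × 105.55 = 79.2 kips.
Governing: min(46.9, 119.4, 77.9, 79.2) = 46.9 kips → bolt shear.

46.9 kips (bolt shear governs)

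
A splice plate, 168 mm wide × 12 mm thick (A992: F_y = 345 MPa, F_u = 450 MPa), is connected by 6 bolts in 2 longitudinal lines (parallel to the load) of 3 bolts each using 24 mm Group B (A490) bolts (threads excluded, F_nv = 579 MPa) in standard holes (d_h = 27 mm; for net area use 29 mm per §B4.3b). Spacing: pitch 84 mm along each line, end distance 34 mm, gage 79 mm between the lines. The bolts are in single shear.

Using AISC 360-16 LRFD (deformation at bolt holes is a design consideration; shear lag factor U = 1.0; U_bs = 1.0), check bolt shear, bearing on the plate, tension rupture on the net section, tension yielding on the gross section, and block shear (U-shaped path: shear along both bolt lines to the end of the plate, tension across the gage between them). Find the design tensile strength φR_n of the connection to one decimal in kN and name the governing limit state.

Bolt shear: A_b = π(24)²/4 = 452.39 mm². φR_n = 0.75 × 579 × 452.39 × 6 × 1 = 1178.7 kN.
Bearing (12 mm plate, F_u = 450 MPa): end bolts L_c = 34 − 27/2 = 20.5, R_n = min(1.2×20.5×12×450, 2.4×24×12×450) = 132.84 kN/bolt; interior L_c = 84 − 27 = 57, R_n = 311.04 kN/bolt. φR_n = 0.75 × (2×132.84 + 4×311.04) = 1132.4 kN.
Tension rupture (net): A_n = (168 − 2×29)×12 = 1320 mm² (U = 1.0, A_e = A_n). φR_n = 0.75 × 450 × 1320 = 445.5 kN.
Tension yield (gross): A_g = 168×12 = 2016 mm². φR_n = 0.90 × 345 × 2016 = 626.0 kN.
Block shear: shear path 2×[34+2×84] = 2×202 mm, A_gv = 4848, A_nv = 2×(202 − 2.5×29)×12 = 3108 mm²; tension across gage: (79 − 1×29)×12 = 600 mm². R_n = min(0.6×450×3108, 0.6×345×4848) + 1.0×450×600 = min(839.16, 1003.5) + 270 = 1109.2 kN. φR_n = 0.75 × 1109.2 = 831.9 kN.
Governing: min(1178.7, 1132.4, 445.5, 626.0, 831.9) = 445.5 kN → net-section rupture.

445.5 kN (net-section rupture governs)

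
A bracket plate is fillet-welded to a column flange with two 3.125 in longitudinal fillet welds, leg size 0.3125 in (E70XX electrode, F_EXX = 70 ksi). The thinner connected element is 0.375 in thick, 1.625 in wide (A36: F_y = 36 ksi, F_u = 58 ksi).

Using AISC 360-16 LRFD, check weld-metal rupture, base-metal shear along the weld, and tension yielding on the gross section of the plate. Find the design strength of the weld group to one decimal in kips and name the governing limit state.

19.7 kips (gross-section yield governs)

Weld metal: throat = 0.707×0.3125 = 0.22094 in, L = 2×3.125 = 6.25 in. φR_n = 0.75 × 0.6 × 70 × 0.22094 × 6.25 = 43.5 kips.
Base metal shear (0.375 in plate): yield φR_n = 1.0×0.6×36×0.375×6.25 = 50.6 kips; rupture φR_n = 0.75×0.6×58×0.375×6.25 = 61.2 kips; take 50.6 kips (yield).
Tension yield (gross): A_g = 1.625×0.375 = 0.60938 in². φR_n = 0.90 × 36 × 0.60938 = 19.7 kips.
Governing: min(43.5, 50.6, 19.7) = 19.7 kips → gross-section yield.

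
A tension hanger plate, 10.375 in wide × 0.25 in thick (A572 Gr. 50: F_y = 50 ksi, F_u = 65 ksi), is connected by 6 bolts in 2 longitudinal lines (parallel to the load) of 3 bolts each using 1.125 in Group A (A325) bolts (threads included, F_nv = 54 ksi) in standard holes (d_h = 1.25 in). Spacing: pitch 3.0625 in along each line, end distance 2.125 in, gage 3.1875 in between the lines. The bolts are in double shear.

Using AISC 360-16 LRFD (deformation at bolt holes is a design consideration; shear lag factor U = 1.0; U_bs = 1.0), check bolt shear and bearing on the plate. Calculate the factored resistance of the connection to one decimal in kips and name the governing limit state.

Bolt shear: A_b = π(1.125)²/4 = 0.99402 in². φR_n = 0.75 × 54 × 0.99402 × 6 × 2 = 483.1 kips.
Bearing (0.25 in plate, F_u = 65 ksi): end bolts L_c = 2.125 − 1.25/2 = 1.5, R_n = min(1.2×1.5×0.25×65, 2.4×1.125×0.25×65) = 29.25 kips/bolt; interior L_c = 3.0625 − 1.25 = 1.8125, R_n = 35.344 kips/bolt. φR_n = 0.75 × (2×29.25 + 4×35.344) = 149.9 kips.
Governing: min(483.1, 149.9) = 149.9 kips → bearing.

149.9 kips (bearing governs)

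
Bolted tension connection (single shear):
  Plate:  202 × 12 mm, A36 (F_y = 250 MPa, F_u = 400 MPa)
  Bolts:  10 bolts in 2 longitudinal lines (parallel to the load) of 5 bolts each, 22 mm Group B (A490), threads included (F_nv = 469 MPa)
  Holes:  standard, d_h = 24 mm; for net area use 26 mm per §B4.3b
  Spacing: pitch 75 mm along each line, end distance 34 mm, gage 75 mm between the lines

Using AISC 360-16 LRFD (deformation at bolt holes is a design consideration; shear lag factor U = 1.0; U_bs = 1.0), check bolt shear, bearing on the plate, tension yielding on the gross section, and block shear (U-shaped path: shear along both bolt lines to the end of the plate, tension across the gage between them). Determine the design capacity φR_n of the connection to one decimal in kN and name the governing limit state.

Bolt shear: A_b = π(22)²/4 = 380.13 mm². φR_n = 0.75 × 469 × 380.13 × 10 × 1 = 1337.1 kN.
Bearing (12 mm plate, F_u = 400 MPa): end bolts L_c = 34 − 24/2 = 22, R_n = min(1.2×22×12×400, 2.4×22×12×400) = 126.72 kN/bolt; interior L_c = 75 − 24 = 51, R_n = 253.44 kN/bolt. φR_n = 0.75 × (2×126.72 + 8×253.44) = 1710.7 kN.
Tension yield (gross): A_g = 202×12 = 2424 mm². φR_n = 0.90 × 250 × 2424 = 545.4 kN.
Block shear: shear path 2×[34+4×75] = 2×334 mm, A_gv = 8016, A_nv = 2×(334 − 4.5×26)×12 = 5208 mm²; tension across gage: (75 − 1×26)×12 = 588 mm². R_n = min(0.6×400×5208, 0.6×250×8016) + 1.0×400×588 = min(1249.9, 1202.4) + 235.2 = 1437.6 kN. φR_n = 0.75 × 1437.6 = 1078.2 kN.
Governing: min(1337.1, 1710.7, 545.4, 1078.2) = 545.4 kN → gross-section yield.

545.4 kN (gross-section yield governs)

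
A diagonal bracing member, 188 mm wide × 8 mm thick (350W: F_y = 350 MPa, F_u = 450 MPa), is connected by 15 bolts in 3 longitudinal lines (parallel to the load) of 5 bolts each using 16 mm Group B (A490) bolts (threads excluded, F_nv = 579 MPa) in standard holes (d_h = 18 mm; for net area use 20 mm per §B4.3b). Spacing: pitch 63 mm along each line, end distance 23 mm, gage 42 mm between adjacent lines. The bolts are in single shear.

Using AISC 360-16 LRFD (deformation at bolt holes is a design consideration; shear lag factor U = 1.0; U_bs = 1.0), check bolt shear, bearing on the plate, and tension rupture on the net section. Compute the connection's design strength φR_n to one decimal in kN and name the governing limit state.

345.6 kN (net-section rupture governs)

Bolt shear: A_b = π(16)²/4 = 201.06 mm². φR_n = 0.75 × 579 × 201.06 × 15 × 1 = 1309.7 kN.
Bearing (8 mm plate, F_u = 450 MPa): end bolts L_c = 23 − 18/2 = 14, R_n = min(1.2×14×8×450, 2.4×16×8×450) = 60.48 kN/bolt; interior L_c = 63 − 18 = 45, R_n = 138.24 kN/bolt. φR_n = 0.75 × (3×60.48 + 12×138.24) = 1380.2 kN.
Tension rupture (net): A_n = (188 − 3×20)×8 = 1024 mm² (U = 1.0, A_e = A_n). φR_n = 0.75 × 450 × 1024 = 345.6 kN.
Governing: min(1309.7, 1380.2, 345.6) = 345.6 kN → net-section rupture.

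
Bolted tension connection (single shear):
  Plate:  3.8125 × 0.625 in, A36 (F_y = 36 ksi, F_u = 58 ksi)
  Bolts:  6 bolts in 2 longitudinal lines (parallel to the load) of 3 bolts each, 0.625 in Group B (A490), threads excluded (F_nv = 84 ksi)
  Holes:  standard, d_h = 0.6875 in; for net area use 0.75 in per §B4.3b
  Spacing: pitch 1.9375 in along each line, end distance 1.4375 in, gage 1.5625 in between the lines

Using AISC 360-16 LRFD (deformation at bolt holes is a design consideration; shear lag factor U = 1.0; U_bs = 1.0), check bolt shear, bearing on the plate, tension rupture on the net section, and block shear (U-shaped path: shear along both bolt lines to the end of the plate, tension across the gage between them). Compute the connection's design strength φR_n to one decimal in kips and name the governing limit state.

62.9 kips (net-section rupture governs)

Bolt shear: A_b = π(0.625)²/4 = 0.3068 in². φR_n = 0.75 × 84 × 0.3068 × 6 × 1 = 116.0 kips.
Bearing (0.625 in plate, F_u = 58 ksi): end bolts L_c = 1.4375 − 0.6875/2 = 1.09375, R_n = min(1.2×1.09375×0.625×58, 2.4×0.625×0.625×58) = 47.578 kips/bolt; interior L_c = 1.9375 − 0.6875 = 1.25, R_n = 54.375 kips/bolt. φR_n = 0.75 × (2×47.578 + 4×54.375) = 234.5 kips.
Tension rupture (net): A_n = (3.8125 − 2×0.75)×0.625 = 1.4453 in² (U = 1.0, A_e = A_n). φR_n = 0.75 × 58 × 1.4453 = 62.9 kips.
Block shear: shear path 2×[1.4375+2×1.9375] = 2×5.3125 in, A_gv = 6.6406, A_nv = 2×(5.3125 − 2.5×0.75)×0.625 = 4.2969 in²; tension across gage: (1.5625 − 1×0.75)×0.625 = 0.50781 in². R_n = min(0.6×58×4.2969, 0.6×36×6.6406) + 1.0×58×0.50781 = min(149.53, 143.44) + 29.453 = 172.89 kips. φR_n = 0.75 × 172.89 = 129.7 kips.
Governing: min(116.0, 234.5, 62.9, 129.7) = 62.9 kips → net-section rupture.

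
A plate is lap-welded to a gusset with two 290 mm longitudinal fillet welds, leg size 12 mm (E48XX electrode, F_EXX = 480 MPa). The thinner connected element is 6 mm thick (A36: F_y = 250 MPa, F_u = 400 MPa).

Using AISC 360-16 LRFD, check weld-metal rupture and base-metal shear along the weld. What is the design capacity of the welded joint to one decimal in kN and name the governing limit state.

Weld metal: throat = 0.707×12 = 8.484 mm, L = 2×290 = 580 mm. φR_n = 0.75 × 0.6 × 480 × 8.484 × 580 = 1062.9 kN.
Base metal shear (6 mm plate): yield φR_n = 1.0×0.6×250×6×580 = 522.0 kN; rupture φR_n = 0.75×0.6×400×6×580 = 626.4 kN; take 522.0 kN (yield).
Governing: min(1062.9, 522.0) = 522.0 kN → base-metal shear.

522.0 kN (base-metal shear governs)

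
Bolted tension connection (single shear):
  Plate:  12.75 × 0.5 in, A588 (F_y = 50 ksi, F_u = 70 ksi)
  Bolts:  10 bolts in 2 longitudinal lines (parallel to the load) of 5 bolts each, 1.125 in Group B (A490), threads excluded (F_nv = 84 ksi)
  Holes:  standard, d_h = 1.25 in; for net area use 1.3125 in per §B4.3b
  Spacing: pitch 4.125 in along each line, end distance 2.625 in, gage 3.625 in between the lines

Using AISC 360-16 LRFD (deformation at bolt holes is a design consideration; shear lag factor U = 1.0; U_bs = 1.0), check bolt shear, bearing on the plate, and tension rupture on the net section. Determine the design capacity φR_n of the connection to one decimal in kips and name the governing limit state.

Bolt shear: A_b = π(1.125)²/4 = 0.99402 in². φR_n = 0.75 × 84 × 0.99402 × 10 × 1 = 626.2 kips.
Bearing (0.5 in plate, F_u = 70 ksi): end bolts L_c = 2.625 − 1.25/2 = 2, R_n = min(1.2×2×0.5×70, 2.4×1.125×0.5×70) = 84 kips/bolt; interior L_c = 4.125 − 1.25 = 2.875, R_n = 94.5 kips/bolt. φR_n = 0.75 × (2×84 + 8×94.5) = 693.0 kips.
Tension rupture (net): A_n = (12.75 − 2×1.3125)×0.5 = 5.0625 in² (U = 1.0, A_e = A_n). φR_n = 0.75 × 70 × 5.0625 = 265.8 kips.
Governing: min(626.2, 693.0, 265.8) = 265.8 kips → net-section rupture.

265.8 kips (net-section rupture governs)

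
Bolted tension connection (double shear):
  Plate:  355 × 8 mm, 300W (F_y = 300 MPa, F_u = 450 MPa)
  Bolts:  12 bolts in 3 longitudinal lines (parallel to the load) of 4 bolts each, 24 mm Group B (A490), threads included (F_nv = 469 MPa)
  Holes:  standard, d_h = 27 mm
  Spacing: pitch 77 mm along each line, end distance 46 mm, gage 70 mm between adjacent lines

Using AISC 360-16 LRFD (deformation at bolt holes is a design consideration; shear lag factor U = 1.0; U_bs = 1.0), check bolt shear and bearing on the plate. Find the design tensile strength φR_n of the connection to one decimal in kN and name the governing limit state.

1715.6 kN (bearing governs)

Bolt shear: A_b = π(24)²/4 = 452.39 mm². φR_n = 0.75 × 469 × 452.39 × 12 × 2 = 3819.1 kN.
Bearing (8 mm plate, F_u = 450 MPa): end bolts L_c = 46 − 27/2 = 32.5, R_n = min(1.2×32.5×8×450, 2.4×24×8×450) = 140.4 kN/bolt; interior L_c = 77 − 27 = 50, R_n = 207.36 kN/bolt. φR_n = 0.75 × (3×140.4 + 9×207.36) = 1715.6 kN.
Governing: min(3819.1, 1715.6) = 1715.6 kN → bearing.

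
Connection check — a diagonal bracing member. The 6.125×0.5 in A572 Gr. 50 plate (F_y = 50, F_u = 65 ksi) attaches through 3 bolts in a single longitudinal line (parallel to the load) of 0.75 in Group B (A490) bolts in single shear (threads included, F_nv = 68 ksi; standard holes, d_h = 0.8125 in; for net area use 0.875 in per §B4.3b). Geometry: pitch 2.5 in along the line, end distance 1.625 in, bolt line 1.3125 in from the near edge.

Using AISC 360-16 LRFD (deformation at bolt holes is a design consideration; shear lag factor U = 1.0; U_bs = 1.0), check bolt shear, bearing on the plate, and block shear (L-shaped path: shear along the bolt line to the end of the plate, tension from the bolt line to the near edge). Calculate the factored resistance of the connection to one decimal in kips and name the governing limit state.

67.6 kips (bolt shear governs)

Bolt shear: A_b = π(0.75)²/4 = 0.44179 in². φR_n = 0.75 × 68 × 0.44179 × 3 × 1 = 67.6 kips.
Bearing (0.5 in plate, F_u = 65 ksi): end bolts L_c = 1.625 − 0.8125/2 = 1.21875, R_n = min(1.2×1.21875×0.5×65, 2.4×0.75×0.5×65) = 47.531 kips/bolt; interior L_c = 2.5 − 0.8125 = 1.6875, R_n = 58.5 kips/bolt. φR_n = 0.75 × (1×47.531 + 2×58.5) = 123.4 kips.
Block shear: shear path 1×[1.625+2×2.5] = 1×6.625 in, A_gv = 3.3125, A_nv = 1×(6.625 − 2.5×0.875)×0.5 = 2.2188 in²; tension to near edge: (1.3125 − 0.5×0.875)×0.5 = 0.4375 in². R_n = min(0.6×65×2.2188, 0.6×50×3.3125) + 1.0×65×0.4375 = min(86.533, 99.375) + 28.438 = 114.97 kips. φR_n = 0.75 × 114.97 = 86.2 kips.
Governing: min(67.6, 123.4, 86.2) = 67.6 kips → bolt shear.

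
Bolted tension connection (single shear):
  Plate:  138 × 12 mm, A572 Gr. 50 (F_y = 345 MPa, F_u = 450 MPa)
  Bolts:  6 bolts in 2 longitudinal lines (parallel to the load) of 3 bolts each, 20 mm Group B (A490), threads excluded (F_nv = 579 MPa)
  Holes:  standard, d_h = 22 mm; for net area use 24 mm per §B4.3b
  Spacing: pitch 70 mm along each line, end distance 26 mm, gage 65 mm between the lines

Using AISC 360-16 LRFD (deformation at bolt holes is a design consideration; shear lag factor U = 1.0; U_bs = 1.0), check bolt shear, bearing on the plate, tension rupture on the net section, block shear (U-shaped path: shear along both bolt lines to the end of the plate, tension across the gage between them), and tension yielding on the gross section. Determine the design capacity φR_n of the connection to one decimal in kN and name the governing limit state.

Bolt shear: A_b = π(20)²/4 = 314.16 mm². φR_n = 0.75 × 579 × 314.16 × 6 × 1 = 818.5 kN.
Bearing (12 mm plate, F_u = 450 MPa): end bolts L_c = 26 − 22/2 = 15, R_n = min(1.2×15×12×450, 2.4×20×12×450) = 97.2 kN/bolt; interior L_c = 70 − 22 = 48, R_n = 259.2 kN/bolt. φR_n = 0.75 × (2×97.2 + 4×259.2) = 923.4 kN.
Tension rupture (net): A_n = (138 − 2×24)×12 = 1080 mm² (U = 1.0, A_e = A_n). φR_n = 0.75 × 450 × 1080 = 364.5 kN.
Block shear: shear path 2×[26+2×70] = 2×166 mm, A_gv = 3984, A_nv = 2×(166 − 2.5×24)×12 = 2544 mm²; tension across gage: (65 − 1×24)×12 = 492 mm². R_n = min(0.6×450×2544, 0.6×345×3984) + 1.0×450×492 = min(686.88, 824.69) + 221.4 = 908.28 kN. φR_n = 0.75 × 908.28 = 681.2 kN.
Tension yield (gross): A_g = 138×12 = 1656 mm². φR_n = 0.90 × 345 × 1656 = 514.2 kN.
Governing: min(818.5, 923.4, 364.5, 681.2, 514.2) = 364.5 kN → net-section rupture.

364.5 kN (net-section rupture governs)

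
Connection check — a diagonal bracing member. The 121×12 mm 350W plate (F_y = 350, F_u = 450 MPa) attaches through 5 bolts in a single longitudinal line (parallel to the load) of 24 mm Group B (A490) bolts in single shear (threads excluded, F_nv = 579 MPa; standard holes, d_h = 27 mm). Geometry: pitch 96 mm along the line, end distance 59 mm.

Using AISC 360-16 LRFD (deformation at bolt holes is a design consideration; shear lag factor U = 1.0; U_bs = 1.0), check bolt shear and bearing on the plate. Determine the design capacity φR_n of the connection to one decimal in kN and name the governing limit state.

982.3 kN (bolt shear governs)

Bolt shear: A_b = π(24)²/4 = 452.39 mm². φR_n = 0.75 × 579 × 452.39 × 5 × 1 = 982.3 kN.
Bearing (12 mm plate, F_u = 450 MPa): end bolts L_c = 59 − 27/2 = 45.5, R_n = min(1.2×45.5×12×450, 2.4×24×12×450) = 294.84 kN/bolt; interior L_c = 96 − 27 = 69, R_n = 311.04 kN/bolt. φR_n = 0.75 × (1×294.84 + 4×311.04) = 1154.3 kN.
Governing: min(982.3, 1154.3) = 982.3 kN → bolt shear.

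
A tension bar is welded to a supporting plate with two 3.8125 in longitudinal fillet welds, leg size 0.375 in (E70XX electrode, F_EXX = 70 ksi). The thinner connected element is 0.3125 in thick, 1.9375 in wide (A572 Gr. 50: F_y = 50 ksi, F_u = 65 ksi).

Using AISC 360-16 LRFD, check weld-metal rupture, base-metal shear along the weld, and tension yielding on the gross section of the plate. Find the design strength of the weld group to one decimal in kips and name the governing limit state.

27.2 kips (gross-section yield governs)

Weld metal: throat = 0.707×0.375 = 0.26513 in, L = 2×3.8125 = 7.625 in. φR_n = 0.75 × 0.6 × 70 × 0.26513 × 7.625 = 63.7 kips.
Base metal shear (0.3125 in plate): yield φR_n = 1.0×0.6×50×0.3125×7.625 = 71.5 kips; rupture φR_n = 0.75×0.6×65×0.3125×7.625 = 69.7 kips; take 69.7 kips (rupture).
Tension yield (gross): A_g = 1.9375×0.3125 = 0.60547 in². φR_n = 0.90 × 50 × 0.60547 = 27.2 kips.
Governing: min(63.7, 69.7, 27.2) = 27.2 kips → gross-section yield.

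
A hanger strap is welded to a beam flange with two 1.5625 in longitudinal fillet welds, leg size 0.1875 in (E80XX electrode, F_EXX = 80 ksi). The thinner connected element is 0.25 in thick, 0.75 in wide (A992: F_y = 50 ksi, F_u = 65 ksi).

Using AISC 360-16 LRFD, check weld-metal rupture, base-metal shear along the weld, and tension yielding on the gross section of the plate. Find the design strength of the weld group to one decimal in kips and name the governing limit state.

Weld metal: throat = 0.707×0.1875 = 0.13256 in, L = 2×1.5625 = 3.125 in. φR_n = 0.75 × 0.6 × 80 × 0.13256 × 3.125 = 14.9 kips.
Base metal shear (0.25 in plate): yield φR_n = 1.0×0.6×50×0.25×3.125 = 23.4 kips; rupture φR_n = 0.75×0.6×65×0.25×3.125 = 22.9 kips; take 22.9 kips (rupture).
Tension yield (gross): A_g = 0.75×0.25 = 0.1875 in². φR_n = 0.90 × 50 × 0.1875 = 8.4 kips.
Governing: min(14.9, 22.9, 8.4) = 8.4 kips → gross-section yield.

8.4 kips (gross-section yield governs)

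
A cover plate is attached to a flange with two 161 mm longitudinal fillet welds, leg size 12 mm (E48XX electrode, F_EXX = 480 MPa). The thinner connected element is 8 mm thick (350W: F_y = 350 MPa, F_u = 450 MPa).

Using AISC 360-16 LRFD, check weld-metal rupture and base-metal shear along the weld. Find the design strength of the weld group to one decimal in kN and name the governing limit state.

Weld metal: throat = 0.707×12 = 8.484 mm, L = 2×161 = 322 mm. φR_n = 0.75 × 0.6 × 480 × 8.484 × 322 = 590.1 kN.
Base metal shear (8 mm plate): yield φR_n = 1.0×0.6×350×8×322 = 541.0 kN; rupture φR_n = 0.75×0.6×450×8×322 = 521.6 kN; take 521.6 kN (rupture).
Governing: min(590.1, 521.6) = 521.6 kN → base-metal shear.

521.6 kN (base-metal shear governs)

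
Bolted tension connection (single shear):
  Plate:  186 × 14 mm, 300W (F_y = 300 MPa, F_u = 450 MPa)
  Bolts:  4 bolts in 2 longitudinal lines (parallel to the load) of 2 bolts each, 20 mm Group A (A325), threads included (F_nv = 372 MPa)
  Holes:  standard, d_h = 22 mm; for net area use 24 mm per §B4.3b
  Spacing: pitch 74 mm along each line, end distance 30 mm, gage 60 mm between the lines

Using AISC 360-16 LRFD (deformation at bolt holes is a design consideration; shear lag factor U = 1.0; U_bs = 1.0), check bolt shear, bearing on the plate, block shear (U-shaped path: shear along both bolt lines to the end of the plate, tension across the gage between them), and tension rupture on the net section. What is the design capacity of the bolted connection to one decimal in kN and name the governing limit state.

350.6 kN (bolt shear governs)

Bolt shear: A_b = π(20)²/4 = 314.16 mm². φR_n = 0.75 × 372 × 314.16 × 4 × 1 = 350.6 kN.
Bearing (14 mm plate, F_u = 450 MPa): end bolts L_c = 30 − 22/2 = 19, R_n = min(1.2×19×14×450, 2.4×20×14×450) = 143.64 kN/bolt; interior L_c = 74 − 22 = 52, R_n = 302.4 kN/bolt. φR_n = 0.75 × (2×143.64 + 2×302.4) = 669.1 kN.
Block shear: shear path 2×[30+1×74] = 2×104 mm, A_gv = 2912, A_nv = 2×(104 − 1.5×24)×14 = 1904 mm²; tension across gage: (60 − 1×24)×14 = 504 mm². R_n = min(0.6×450×1904, 0.6×300×2912) + 1.0×450×504 = min(514.08, 524.16) + 226.8 = 740.88 kN. φR_n = 0.75 × 740.88 = 555.7 kN.
Tension rupture (net): A_n = (186 − 2×24)×14 = 1932 mm² (U = 1.0, A_e = A_n). φR_n = 0.75 × 450 × 1932 = 652.1 kN.
Governing: min(350.6, 669.1, 555.7, 652.1) = 350.6 kN → bolt shear.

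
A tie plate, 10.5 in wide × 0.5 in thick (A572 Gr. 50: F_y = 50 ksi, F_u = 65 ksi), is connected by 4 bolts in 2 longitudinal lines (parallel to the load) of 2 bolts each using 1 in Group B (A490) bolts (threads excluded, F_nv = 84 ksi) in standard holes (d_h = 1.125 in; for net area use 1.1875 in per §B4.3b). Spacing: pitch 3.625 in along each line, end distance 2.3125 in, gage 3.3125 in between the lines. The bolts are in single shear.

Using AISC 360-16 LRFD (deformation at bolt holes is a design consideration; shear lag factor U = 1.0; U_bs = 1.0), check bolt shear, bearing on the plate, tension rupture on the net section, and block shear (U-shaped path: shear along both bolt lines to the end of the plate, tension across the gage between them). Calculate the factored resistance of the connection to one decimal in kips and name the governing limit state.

173.4 kips (block shear governs)

Bolt shear: A_b = π(1)²/4 = 0.7854 in². φR_n = 0.75 × 84 × 0.7854 × 4 × 1 = 197.9 kips.
Bearing (0.5 in plate, F_u = 65 ksi): end bolts L_c = 2.3125 − 1.125/2 = 1.75, R_n = min(1.2×1.75×0.5×65, 2.4×1×0.5×65) = 68.25 kips/bolt; interior L_c = 3.625 − 1.125 = 2.5, R_n = 78 kips/bolt. φR_n = 0.75 × (2×68.25 + 2×78) = 219.4 kips.
Tension rupture (net): A_n = (10.5 − 2×1.1875)×0.5 = 4.0625 in² (U = 1.0, A_e = A_n). φR_n = 0.75 × 65 × 4.0625 = 198.0 kips.
Block shear: shear path 2×[2.3125+1×3.625] = 2×5.9375 in, A_gv = 5.9375, A_nv = 2×(5.9375 − 1.5×1.1875)×0.5 = 4.1563 in²; tension across gage: (3.3125 − 1×1.1875)×0.5 = 1.0625 in². R_n = min(0.6×65×4.1563, 0.6×50×5.9375) + 1.0×65×1.0625 = min(162.1, 178.13) + 69.063 = 231.16 kips. φR_n = 0.75 × 231.16 = 173.4 kips.
Governing: min(197.9, 219.4, 198.0, 173.4) = 173.4 kips → block shear.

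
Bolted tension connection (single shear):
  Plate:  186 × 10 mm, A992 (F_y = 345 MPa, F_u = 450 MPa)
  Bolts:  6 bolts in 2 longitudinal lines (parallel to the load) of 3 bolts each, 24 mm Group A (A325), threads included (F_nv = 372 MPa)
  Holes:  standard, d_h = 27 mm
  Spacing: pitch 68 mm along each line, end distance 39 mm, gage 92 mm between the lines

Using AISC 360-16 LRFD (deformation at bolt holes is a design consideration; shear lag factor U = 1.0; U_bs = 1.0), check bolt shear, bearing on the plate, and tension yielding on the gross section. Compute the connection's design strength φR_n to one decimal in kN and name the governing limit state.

577.5 kN (gross-section yield governs)

Bolt shear: A_b = π(24)²/4 = 452.39 mm². φR_n = 0.75 × 372 × 452.39 × 6 × 1 = 757.3 kN.
Bearing (10 mm plate, F_u = 450 MPa): end bolts L_c = 39 − 27/2 = 25.5, R_n = min(1.2×25.5×10×450, 2.4×24×10×450) = 137.7 kN/bolt; interior L_c = 68 − 27 = 41, R_n = 221.4 kN/bolt. φR_n = 0.75 × (2×137.7 + 4×221.4) = 870.8 kN.
Tension yield (gross): A_g = 186×10 = 1860 mm². φR_n = 0.90 × 345 × 1860 = 577.5 kN.
Governing: min(757.3, 870.8, 577.5) = 577.5 kN → gross-section yield.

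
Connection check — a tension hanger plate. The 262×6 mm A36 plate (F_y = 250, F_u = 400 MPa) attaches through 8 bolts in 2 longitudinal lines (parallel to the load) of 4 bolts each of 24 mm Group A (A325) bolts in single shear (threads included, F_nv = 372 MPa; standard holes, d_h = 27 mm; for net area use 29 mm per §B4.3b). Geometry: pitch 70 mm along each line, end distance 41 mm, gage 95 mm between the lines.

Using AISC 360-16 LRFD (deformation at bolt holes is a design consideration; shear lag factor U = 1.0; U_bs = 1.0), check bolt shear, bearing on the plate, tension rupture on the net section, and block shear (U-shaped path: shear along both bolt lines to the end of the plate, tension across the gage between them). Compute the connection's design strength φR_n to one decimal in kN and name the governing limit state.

367.2 kN (net-section rupture governs)

Bolt shear: A_b = π(24)²/4 = 452.39 mm². φR_n = 0.75 × 372 × 452.39 × 8 × 1 = 1009.7 kN.
Bearing (6 mm plate, F_u = 400 MPa): end bolts L_c = 41 − 27/2 = 27.5, R_n = min(1.2×27.5×6×400, 2.4×24×6×400) = 79.2 kN/bolt; interior L_c = 70 − 27 = 43, R_n = 123.84 kN/bolt. φR_n = 0.75 × (2×79.2 + 6×123.84) = 676.1 kN.
Tension rupture (net): A_n = (262 − 2×29)×6 = 1224 mm² (U = 1.0, A_e = A_n). φR_n = 0.75 × 400 × 1224 = 367.2 kN.
Block shear: shear path 2×[41+3×70] = 2×251 mm, A_gv = 3012, A_nv = 2×(251 − 3.5×29)×6 = 1794 mm²; tension across gage: (95 − 1×29)×6 = 396 mm². R_n = min(0.6×400×1794, 0.6×250×3012) + 1.0×400×396 = min(430.56, 451.8) + 158.4 = 588.96 kN. φR_n = 0.75 × 588.96 = 441.7 kN.
Governing: min(1009.7, 676.1, 367.2, 441.7) = 367.2 kN → net-section rupture.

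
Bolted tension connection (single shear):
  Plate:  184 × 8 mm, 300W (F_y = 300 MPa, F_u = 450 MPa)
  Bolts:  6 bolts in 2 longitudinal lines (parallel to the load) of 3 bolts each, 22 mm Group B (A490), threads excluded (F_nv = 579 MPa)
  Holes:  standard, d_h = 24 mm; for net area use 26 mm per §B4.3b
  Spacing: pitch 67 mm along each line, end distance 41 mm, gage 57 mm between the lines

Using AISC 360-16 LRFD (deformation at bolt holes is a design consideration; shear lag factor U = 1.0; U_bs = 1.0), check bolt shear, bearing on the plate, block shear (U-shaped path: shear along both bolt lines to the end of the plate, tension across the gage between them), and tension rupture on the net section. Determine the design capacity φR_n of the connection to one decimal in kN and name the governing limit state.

Bolt shear: A_b = π(22)²/4 = 380.13 mm². φR_n = 0.75 × 579 × 380.13 × 6 × 1 = 990.4 kN.
Bearing (8 mm plate, F_u = 450 MPa): end bolts L_c = 41 − 24/2 = 29, R_n = min(1.2×29×8×450, 2.4×22×8×450) = 125.28 kN/bolt; interior L_c = 67 − 24 = 43, R_n = 185.76 kN/bolt. φR_n = 0.75 × (2×125.28 + 4×185.76) = 745.2 kN.
Block shear: shear path 2×[41+2×67] = 2×175 mm, A_gv = 2800, A_nv = 2×(175 − 2.5×26)×8 = 1760 mm²; tension across gage: (57 − 1×26)×8 = 248 mm². R_n = min(0.6×450×1760, 0.6×300×2800) + 1.0×450×248 = min(475.2, 504) + 111.6 = 586.8 kN. φR_n = 0.75 × 586.8 = 440.1 kN.
Tension rupture (net): A_n = (184 − 2×26)×8 = 1056 mm² (U = 1.0, A_e = A_n). φR_n = 0.75 × 450 × 1056 = 356.4 kN.
Governing: min(990.4, 745.2, 440.1, 356.4) = 356.4 kN → net-section rupture.

356.4 kN (net-section rupture governs)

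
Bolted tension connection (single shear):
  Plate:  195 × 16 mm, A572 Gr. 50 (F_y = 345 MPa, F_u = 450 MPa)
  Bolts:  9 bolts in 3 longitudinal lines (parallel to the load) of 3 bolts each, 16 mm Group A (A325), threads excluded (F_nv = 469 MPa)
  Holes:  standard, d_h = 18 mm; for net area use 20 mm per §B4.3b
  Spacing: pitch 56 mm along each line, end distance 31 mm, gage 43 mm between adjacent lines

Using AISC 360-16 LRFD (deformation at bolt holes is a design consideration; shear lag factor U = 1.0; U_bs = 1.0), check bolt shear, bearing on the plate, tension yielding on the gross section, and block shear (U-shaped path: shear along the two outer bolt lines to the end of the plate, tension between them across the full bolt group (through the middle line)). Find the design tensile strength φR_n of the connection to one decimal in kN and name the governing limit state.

Bolt shear: A_b = π(16)²/4 = 201.06 mm². φR_n = 0.75 × 469 × 201.06 × 9 × 1 = 636.5 kN.
Bearing (16 mm plate, F_u = 450 MPa): end bolts L_c = 31 − 18/2 = 22, R_n = min(1.2×22×16×450, 2.4×16×16×450) = 190.08 kN/bolt; interior L_c = 56 − 18 = 38, R_n = 276.48 kN/bolt. φR_n = 0.75 × (3×190.08 + 6×276.48) = 1671.8 kN.
Tension yield (gross): A_g = 195×16 = 3120 mm². φR_n = 0.90 × 345 × 3120 = 968.8 kN.
Block shear: shear path 2×[31+2×56] = 2×143 mm, A_gv = 4576, A_nv = 2×(143 − 2.5×20)×16 = 2976 mm²; tension across gage: (86 − 2×20)×16 = 736 mm². R_n = min(0.6×450×2976, 0.6×345×4576) + 1.0×450×736 = min(803.52, 947.23) + 331.2 = 1134.7 kN. φR_n = 0.75 × 1134.7 = 851.0 kN.
Governing: min(636.5, 1671.8, 968.8, 851.0) = 636.5 kN → bolt shear.

636.5 kN (bolt shear governs)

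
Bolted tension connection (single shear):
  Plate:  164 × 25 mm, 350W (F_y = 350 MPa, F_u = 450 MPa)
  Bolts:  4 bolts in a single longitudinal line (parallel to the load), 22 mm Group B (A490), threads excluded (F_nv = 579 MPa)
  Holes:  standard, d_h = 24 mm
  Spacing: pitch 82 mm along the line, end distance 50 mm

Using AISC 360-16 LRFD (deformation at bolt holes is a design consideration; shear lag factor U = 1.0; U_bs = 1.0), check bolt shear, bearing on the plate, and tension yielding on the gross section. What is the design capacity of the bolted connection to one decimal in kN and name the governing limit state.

660.3 kN (bolt shear governs)

Bolt shear: A_b = π(22)²/4 = 380.13 mm². φR_n = 0.75 × 579 × 380.13 × 4 × 1 = 660.3 kN.
Bearing (25 mm plate, F_u = 450 MPa): end bolts L_c = 50 − 24/2 = 38, R_n = min(1.2×38×25×450, 2.4×22×25×450) = 513 kN/bolt; interior L_c = 82 − 24 = 58, R_n = 594 kN/bolt. φR_n = 0.75 × (1×513 + 3×594) = 1721.3 kN.
Tension yield (gross): A_g = 164×25 = 4100 mm². φR_n = 0.90 × 350 × 4100 = 1291.5 kN.
Governing: min(660.3, 1721.3, 1291.5) = 660.3 kN → bolt shear.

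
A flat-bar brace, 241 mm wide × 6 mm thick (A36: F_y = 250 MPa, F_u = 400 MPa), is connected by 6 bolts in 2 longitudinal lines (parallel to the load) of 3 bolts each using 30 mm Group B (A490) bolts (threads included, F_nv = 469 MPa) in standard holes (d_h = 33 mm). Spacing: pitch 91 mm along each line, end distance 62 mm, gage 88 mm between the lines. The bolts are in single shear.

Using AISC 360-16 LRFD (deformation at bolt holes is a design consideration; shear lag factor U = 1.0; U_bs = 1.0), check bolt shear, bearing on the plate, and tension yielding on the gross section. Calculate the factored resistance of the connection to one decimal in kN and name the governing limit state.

325.4 kN (gross-section yield governs)

Bolt shear: A_b = π(30)²/4 = 706.86 mm². φR_n = 0.75 × 469 × 706.86 × 6 × 1 = 1491.8 kN.
Bearing (6 mm plate, F_u = 400 MPa): end bolts L_c = 62 − 33/2 = 45.5, R_n = min(1.2×45.5×6×400, 2.4×30×6×400) = 131.04 kN/bolt; interior L_c = 91 − 33 = 58, R_n = 167.04 kN/bolt. φR_n = 0.75 × (2×131.04 + 4×167.04) = 697.7 kN.
Tension yield (gross): A_g = 241×6 = 1446 mm². φR_n = 0.90 × 250 × 1446 = 325.4 kN.
Governing: min(1491.8, 697.7, 325.4) = 325.4 kN → gross-section yield.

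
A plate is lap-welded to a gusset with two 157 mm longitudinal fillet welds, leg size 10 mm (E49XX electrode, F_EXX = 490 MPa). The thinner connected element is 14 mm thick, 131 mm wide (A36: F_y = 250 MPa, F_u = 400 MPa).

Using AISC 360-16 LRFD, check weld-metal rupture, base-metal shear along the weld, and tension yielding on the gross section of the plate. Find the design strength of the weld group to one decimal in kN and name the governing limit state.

Weld metal: throat = 0.707×10 = 7.07 mm, L = 2×157 = 314 mm. φR_n = 0.75 × 0.6 × 490 × 7.07 × 314 = 489.5 kN.
Base metal shear (14 mm plate): yield φR_n = 1.0×0.6×250×14×314 = 659.4 kN; rupture φR_n = 0.75×0.6×400×14×314 = 791.3 kN; take 659.4 kN (yield).
Tension yield (gross): A_g = 131×14 = 1834 mm². φR_n = 0.90 × 250 × 1834 = 412.7 kN.
Governing: min(489.5, 659.4, 412.7) = 412.7 kN → gross-section yield.

412.7 kN (gross-section yield governs)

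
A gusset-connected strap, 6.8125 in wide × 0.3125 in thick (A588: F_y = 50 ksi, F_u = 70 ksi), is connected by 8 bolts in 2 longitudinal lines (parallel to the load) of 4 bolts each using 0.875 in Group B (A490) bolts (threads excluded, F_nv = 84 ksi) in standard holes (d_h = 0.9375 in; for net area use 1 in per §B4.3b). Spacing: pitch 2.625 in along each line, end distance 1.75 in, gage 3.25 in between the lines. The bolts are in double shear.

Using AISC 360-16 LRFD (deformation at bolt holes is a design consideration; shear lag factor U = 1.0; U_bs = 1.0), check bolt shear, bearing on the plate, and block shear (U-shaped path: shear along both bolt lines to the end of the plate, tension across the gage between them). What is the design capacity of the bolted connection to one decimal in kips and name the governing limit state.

157.5 kips (block shear governs)

Bolt shear: A_b = π(0.875)²/4 = 0.60132 in². φR_n = 0.75 × 84 × 0.60132 × 8 × 2 = 606.1 kips.
Bearing (0.3125 in plate, F_u = 70 ksi): end bolts L_c = 1.75 − 0.9375/2 = 1.28125, R_n = min(1.2×1.28125×0.3125×70, 2.4×0.875×0.3125×70) = 33.633 kips/bolt; interior L_c = 2.625 − 0.9375 = 1.6875, R_n = 44.297 kips/bolt. φR_n = 0.75 × (2×33.633 + 6×44.297) = 249.8 kips.
Block shear: shear path 2×[1.75+3×2.625] = 2×9.625 in, A_gv = 6.0156, A_nv = 2×(9.625 − 3.5×1)×0.3125 = 3.8281 in²; tension across gage: (3.25 − 1×1)×0.3125 = 0.70313 in². R_n = min(0.6×70×3.8281, 0.6×50×6.0156) + 1.0×70×0.70313 = min(160.78, 180.47) + 49.219 = 210 kips. φR_n = 0.75 × 210 = 157.5 kips.
Governing: min(606.1, 249.8, 157.5) = 157.5 kips → block shear.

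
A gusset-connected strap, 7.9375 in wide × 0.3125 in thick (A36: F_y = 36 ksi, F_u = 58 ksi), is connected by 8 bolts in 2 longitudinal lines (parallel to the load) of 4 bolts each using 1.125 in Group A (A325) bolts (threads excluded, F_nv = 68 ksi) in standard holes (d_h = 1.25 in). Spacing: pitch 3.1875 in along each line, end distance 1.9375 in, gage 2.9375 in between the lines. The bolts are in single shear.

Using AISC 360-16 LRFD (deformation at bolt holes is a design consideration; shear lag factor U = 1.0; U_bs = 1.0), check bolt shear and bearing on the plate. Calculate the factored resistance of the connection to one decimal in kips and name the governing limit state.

232.5 kips (bearing governs)

Bolt shear: A_b = π(1.125)²/4 = 0.99402 in². φR_n = 0.75 × 68 × 0.99402 × 8 × 1 = 405.6 kips.
Bearing (0.3125 in plate, F_u = 58 ksi): end bolts L_c = 1.9375 − 1.25/2 = 1.3125, R_n = min(1.2×1.3125×0.3125×58, 2.4×1.125×0.3125×58) = 28.547 kips/bolt; interior L_c = 3.1875 − 1.25 = 1.9375, R_n = 42.141 kips/bolt. φR_n = 0.75 × (2×28.547 + 6×42.141) = 232.5 kips.
Governing: min(405.6, 232.5) = 232.5 kips → bearing.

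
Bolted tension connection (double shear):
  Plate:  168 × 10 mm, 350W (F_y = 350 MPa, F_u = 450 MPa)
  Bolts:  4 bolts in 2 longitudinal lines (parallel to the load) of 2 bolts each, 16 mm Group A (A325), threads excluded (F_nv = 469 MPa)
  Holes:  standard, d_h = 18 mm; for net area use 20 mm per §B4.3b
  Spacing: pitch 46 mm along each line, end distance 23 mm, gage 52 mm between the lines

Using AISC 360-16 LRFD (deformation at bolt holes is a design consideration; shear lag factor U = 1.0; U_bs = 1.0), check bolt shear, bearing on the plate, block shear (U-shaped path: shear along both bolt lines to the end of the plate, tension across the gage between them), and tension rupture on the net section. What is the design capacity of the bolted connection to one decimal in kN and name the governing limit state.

Bolt shear: A_b = π(16)²/4 = 201.06 mm². φR_n = 0.75 × 469 × 201.06 × 4 × 2 = 565.8 kN.
Bearing (10 mm plate, F_u = 450 MPa): end bolts L_c = 23 − 18/2 = 14, R_n = min(1.2×14×10×450, 2.4×16×10×450) = 75.6 kN/bolt; interior L_c = 46 − 18 = 28, R_n = 151.2 kN/bolt. φR_n = 0.75 × (2×75.6 + 2×151.2) = 340.2 kN.
Block shear: shear path 2×[23+1×46] = 2×69 mm, A_gv = 1380, A_nv = 2×(69 − 1.5×20)×10 = 780 mm²; tension across gage: (52 − 1×20)×10 = 320 mm². R_n = min(0.6×450×780, 0.6×350×1380) + 1.0×450×320 = min(210.6, 289.8) + 144 = 354.6 kN. φR_n = 0.75 × 354.6 = 266.0 kN.
Tension rupture (net): A_n = (168 − 2×20)×10 = 1280 mm² (U = 1.0, A_e = A_n). φR_n = 0.75 × 450 × 1280 = 432.0 kN.
Governing: min(565.8, 340.2, 266.0, 432.0) = 266.0 kN → block shear.

266.0 kN (block shear governs)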